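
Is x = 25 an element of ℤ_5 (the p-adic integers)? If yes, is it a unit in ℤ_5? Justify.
x ∈ ℤ_5 but not a unit; v_5(x) = 2 > 0

ℤ_5 = {x ∈ ℚ_5 : v_5(x) ≥ 0} and ℤ_5^× = {x ∈ ℤ_5 : v_5(x) = 0}. Here v_5(25) = v_5(num) − v_5(den) = 2; compare against these criteria.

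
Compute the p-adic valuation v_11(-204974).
v_11(-204974) = 4

v_11(n) is the largest exponent k such that 11^k divides n. Factor out: -204974 = -11^4 · 14. (Sign doesn't affect v_p.) So v_11(-204974) = 4.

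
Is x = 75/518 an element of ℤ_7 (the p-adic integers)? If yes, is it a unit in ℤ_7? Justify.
x ∉ ℤ_7 (v_7(x) = -1 < 0)

ℤ_7 = {x ∈ ℚ_7 : v_7(x) ≥ 0} and ℤ_7^× = {x ∈ ℤ_7 : v_7(x) = 0}. Here v_7(75/518) = v_7(num) − v_7(den) = -1; compare against these criteria.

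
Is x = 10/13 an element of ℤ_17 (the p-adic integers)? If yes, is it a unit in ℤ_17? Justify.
x ∈ ℤ_17^× (unit); v_17(x) = 0

ℤ_17 = {x ∈ ℚ_17 : v_17(x) ≥ 0} and ℤ_17^× = {x ∈ ℤ_17 : v_17(x) = 0}. Here v_17(10/13) = v_17(num) − v_17(den) = 0; compare against these criteria.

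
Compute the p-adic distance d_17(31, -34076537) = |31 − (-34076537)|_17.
d_17(31, -34076537) = 1/1419857

Step 1 — x − y = 31 − (-34076537) = 34076568. Step 2 — v_17(34076568) = 5 (factor: 34076568 = (17^5 · 24); the sign does not affect v_p). Step 3 — |x − y|_17 = 17^{-5} = 1/1419857.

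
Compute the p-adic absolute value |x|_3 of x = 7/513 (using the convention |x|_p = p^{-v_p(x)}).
|7/513|_3 = 27

Step 1 — compute v_3(x) by factoring powers of 3 out of the numerator and denominator: v_3(7/513) = -3. Step 2 — apply |x|_p = p^{-v_p(x)} = 3^{3} = 27.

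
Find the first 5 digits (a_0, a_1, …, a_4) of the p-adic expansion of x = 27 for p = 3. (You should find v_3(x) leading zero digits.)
(a_0, …, a_4) = (0, 0, 0, 1, 0)

v_3(27) = 3, so a_0 = ... = a_2 = 0. Factor out: x = 3^3 · u with u = 1 a unit in ℤ_3. Expand u iteratively via a_{v+i} = u_i mod 3, u_{i+1} = (u_i − a_{v+i})/3:
  u_0 = 1;  a_3 = 1;  u_1 = (u_0 − 1)/3 = 0
  u_1 = 0;  a_4 = 0;  u_2 = (u_1 − 0)/3 = 0
Digits: (0, 0, 0, 1, 0).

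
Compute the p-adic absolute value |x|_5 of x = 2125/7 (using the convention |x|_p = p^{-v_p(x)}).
|2125/7|_5 = 1/125

Step 1 — compute v_5(x) by factoring powers of 5 out of the numerator and denominator: v_5(2125/7) = 3. Step 2 — apply |x|_p = p^{-v_p(x)} = 5^{-3} = 1/125.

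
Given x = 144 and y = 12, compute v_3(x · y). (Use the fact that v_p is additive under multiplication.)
v_3(1728) = 3

v_p(x) = 2 (factor: 144 = 3^2 · 16); v_p(y) = 1 (factor: 12 = 3^1 · 4). Additivity: v_p(xy) = v_p(x) + v_p(y) = 2 + 1 = 3. (Direct check: xy = 1728 = 3^3 · (64).)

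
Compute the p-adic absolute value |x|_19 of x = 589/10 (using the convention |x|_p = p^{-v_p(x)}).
|589/10|_19 = 1/19

Step 1 — compute v_19(x) by factoring powers of 19 out of the numerator and denominator: v_19(589/10) = 1. Step 2 — apply |x|_p = p^{-v_p(x)} = 19^{-1} = 1/19.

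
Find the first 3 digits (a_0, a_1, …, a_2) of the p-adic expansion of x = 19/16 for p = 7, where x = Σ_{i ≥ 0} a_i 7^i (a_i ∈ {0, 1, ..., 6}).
(a_0, …, a_2) = (6, 5, 4)

v_7(19/16) = 0 (numerator and denominator both coprime to 7), so x ∈ ℤ_7^×. Compute digits iteratively via a_i = x_i mod 7, x_{i+1} = (x_i − a_i)/7, with x_0 = x:
  x_0 = 19/16;  a_0 = 6;  x_1 = (x_0 − 6)/7 = -11/16
  x_1 = -11/16;  a_1 = 5;  x_2 = (x_1 − 5)/7 = -13/16
  x_2 = -13/16;  a_2 = 4;  x_3 = (x_2 − 4)/7 = -11/16
Digits: (6, 5, 4).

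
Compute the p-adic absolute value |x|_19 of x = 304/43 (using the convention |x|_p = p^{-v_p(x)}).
|304/43|_19 = 1/19

Step 1 — compute v_19(x) by factoring powers of 19 out of the numerator and denominator: v_19(304/43) = 1. Step 2 — apply |x|_p = p^{-v_p(x)} = 19^{-1} = 1/19.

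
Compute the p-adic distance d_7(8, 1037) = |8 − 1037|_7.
d_7(8, 1037) = 1/343

Step 1 — x − y = 8 − 1037 = -1029. Step 2 — v_7(-1029) = 3 (factor: -1029 = −(7^3 · 3); the sign does not affect v_p). Step 3 — |x − y|_7 = 7^{-3} = 1/343.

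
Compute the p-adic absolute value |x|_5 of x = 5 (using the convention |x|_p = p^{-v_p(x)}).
|5|_5 = 1/5

Step 1 — compute v_5(x) by factoring powers of 5 out of the numerator and denominator: v_5(5) = 1. Step 2 — apply |x|_p = p^{-v_p(x)} = 5^{-1} = 1/5.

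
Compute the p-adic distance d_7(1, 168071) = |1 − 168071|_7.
d_7(1, 168071) = 1/16807

Step 1 — x − y = 1 − 168071 = -168070. Step 2 — v_7(-168070) = 5 (factor: -168070 = −(7^5 · 10); the sign does not affect v_p). Step 3 — |x − y|_7 = 7^{-5} = 1/16807.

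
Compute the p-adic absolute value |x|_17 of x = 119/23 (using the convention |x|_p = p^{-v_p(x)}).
|119/23|_17 = 1/17

Step 1 — compute v_17(x) by factoring powers of 17 out of the numerator and denominator: v_17(119/23) = 1. Step 2 — apply |x|_p = p^{-v_p(x)} = 17^{-1} = 1/17.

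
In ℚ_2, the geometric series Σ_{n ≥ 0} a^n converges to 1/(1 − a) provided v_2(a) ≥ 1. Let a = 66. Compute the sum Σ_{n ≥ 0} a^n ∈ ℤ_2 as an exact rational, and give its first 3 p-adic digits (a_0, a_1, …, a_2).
Σ a^n = 1/(1 − a) = -1/65;  first 3 digits = (1, 1, 1)

v_2(a) = 1 ≥ 1, so the series converges in ℤ_2 to 1/(1 − a) = 1/(1 − 66) = -1/65. Expand this rational in ℤ_2: compute digits iteratively via d_i = x_i mod 2, x_{i+1} = (x_i − d_i)/2. The first 3 digits are (1, 1, 1).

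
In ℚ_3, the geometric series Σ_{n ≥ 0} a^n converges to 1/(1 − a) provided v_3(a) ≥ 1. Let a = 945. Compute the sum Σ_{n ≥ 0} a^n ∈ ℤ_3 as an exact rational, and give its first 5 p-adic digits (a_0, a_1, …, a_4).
Σ a^n = 1/(1 − a) = -1/944;  first 5 digits = (1, 0, 0, 2, 2)

v_3(a) = 3 ≥ 1, so the series converges in ℤ_3 to 1/(1 − a) = 1/(1 − 945) = -1/944. Expand this rational in ℤ_3: compute digits iteratively via d_i = x_i mod 3, x_{i+1} = (x_i − d_i)/3. The first 5 digits are (1, 0, 0, 2, 2).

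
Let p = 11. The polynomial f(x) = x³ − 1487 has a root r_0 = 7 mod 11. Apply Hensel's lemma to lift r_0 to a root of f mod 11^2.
r_1 = 51 (mod 121)

Hensel: r_{i+1} = r_i − f(r_i)/f′(r_i) mod 11^{i+2}, where f′(x) = 3x². Iterate:
  r_0 = 7 (mod 11)
  r_1 = 51 (mod 121)
Final: r = 51 with f(r) ≡ 0 mod 11^2.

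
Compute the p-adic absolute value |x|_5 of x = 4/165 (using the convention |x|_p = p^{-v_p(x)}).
|4/165|_5 = 5

Step 1 — compute v_5(x) by factoring powers of 5 out of the numerator and denominator: v_5(4/165) = -1. Step 2 — apply |x|_p = p^{-v_p(x)} = 5^{1} = 5.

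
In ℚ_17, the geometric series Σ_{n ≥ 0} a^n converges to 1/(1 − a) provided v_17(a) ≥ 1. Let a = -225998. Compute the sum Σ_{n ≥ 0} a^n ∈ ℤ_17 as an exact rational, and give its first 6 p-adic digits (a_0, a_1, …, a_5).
Σ a^n = 1/(1 − a) = 1/225999;  first 6 digits = (1, 0, 0, 5, 14, 16)

v_17(a) = 3 ≥ 1, so the series converges in ℤ_17 to 1/(1 − a) = 1/(1 − (-225998)) = 1/225999. Expand this rational in ℤ_17: compute digits iteratively via d_i = x_i mod 17, x_{i+1} = (x_i − d_i)/17. The first 6 digits are (1, 0, 0, 5, 14, 16).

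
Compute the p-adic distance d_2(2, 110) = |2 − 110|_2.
d_2(2, 110) = 1/4

Step 1 — x − y = 2 − 110 = -108. Step 2 — v_2(-108) = 2 (factor: -108 = −(2^2 · 27); the sign does not affect v_p). Step 3 — |x − y|_2 = 2^{-2} = 1/4.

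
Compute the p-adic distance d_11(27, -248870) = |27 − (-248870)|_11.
d_11(27, -248870) = 1/14641

Step 1 — x − y = 27 − (-248870) = 248897. Step 2 — v_11(248897) = 4 (factor: 248897 = (11^4 · 17); the sign does not affect v_p). Step 3 — |x − y|_11 = 11^{-4} = 1/14641.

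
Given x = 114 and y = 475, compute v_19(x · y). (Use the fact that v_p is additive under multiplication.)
v_19(54150) = 2

v_p(x) = 1 (factor: 114 = 19^1 · 6); v_p(y) = 1 (factor: 475 = 19^1 · 25). Additivity: v_p(xy) = v_p(x) + v_p(y) = 1 + 1 = 2. (Direct check: xy = 54150 = 19^2 · (150).)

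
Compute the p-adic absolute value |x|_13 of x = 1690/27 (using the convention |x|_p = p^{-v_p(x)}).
|1690/27|_13 = 1/169

Step 1 — compute v_13(x) by factoring powers of 13 out of the numerator and denominator: v_13(1690/27) = 2. Step 2 — apply |x|_p = p^{-v_p(x)} = 13^{-2} = 1/169.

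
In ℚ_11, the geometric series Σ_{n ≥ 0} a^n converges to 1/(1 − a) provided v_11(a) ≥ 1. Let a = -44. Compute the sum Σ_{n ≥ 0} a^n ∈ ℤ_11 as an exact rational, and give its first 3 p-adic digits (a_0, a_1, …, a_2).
Σ a^n = 1/(1 − a) = 1/45;  first 3 digits = (1, 7, 4)

v_11(a) = 1 ≥ 1, so the series converges in ℤ_11 to 1/(1 − a) = 1/(1 − (-44)) = 1/45. Expand this rational in ℤ_11: compute digits iteratively via d_i = x_i mod 11, x_{i+1} = (x_i − d_i)/11. The first 3 digits are (1, 7, 4).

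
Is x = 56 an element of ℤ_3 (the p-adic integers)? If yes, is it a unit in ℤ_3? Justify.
x ∈ ℤ_3^× (unit); v_3(x) = 0

ℤ_3 = {x ∈ ℚ_3 : v_3(x) ≥ 0} and ℤ_3^× = {x ∈ ℤ_3 : v_3(x) = 0}. Here v_3(56) = v_3(num) − v_3(den) = 0; compare against these criteria.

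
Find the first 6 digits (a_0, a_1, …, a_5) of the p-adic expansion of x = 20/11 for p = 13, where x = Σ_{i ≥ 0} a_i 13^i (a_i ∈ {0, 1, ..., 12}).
(a_0, …, a_5) = (3, 7, 3, 8, 10, 11)

v_13(20/11) = 0 (numerator and denominator both coprime to 13), so x ∈ ℤ_13^×. Compute digits iteratively via a_i = x_i mod 13, x_{i+1} = (x_i − a_i)/13, with x_0 = x:
  x_0 = 20/11;  a_0 = 3;  x_1 = (x_0 − 3)/13 = -1/11
  x_1 = -1/11;  a_1 = 7;  x_2 = (x_1 − 7)/13 = -6/11
  x_2 = -6/11;  a_2 = 3;  x_3 = (x_2 − 3)/13 = -3/11
  x_3 = -3/11;  a_3 = 8;  x_4 = (x_3 − 8)/13 = -7/11
  x_4 = -7/11;  a_4 = 10;  x_5 = (x_4 − 10)/13 = -9/11
  x_5 = -9/11;  a_5 = 11;  x_6 = (x_5 − 11)/13 = -10/11
Digits: (3, 7, 3, 8, 10, 11).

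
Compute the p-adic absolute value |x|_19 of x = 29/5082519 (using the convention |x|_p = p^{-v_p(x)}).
|29/5082519|_19 = 130321

Step 1 — compute v_19(x) by factoring powers of 19 out of the numerator and denominator: v_19(29/5082519) = -4. Step 2 — apply |x|_p = p^{-v_p(x)} = 19^{4} = 130321.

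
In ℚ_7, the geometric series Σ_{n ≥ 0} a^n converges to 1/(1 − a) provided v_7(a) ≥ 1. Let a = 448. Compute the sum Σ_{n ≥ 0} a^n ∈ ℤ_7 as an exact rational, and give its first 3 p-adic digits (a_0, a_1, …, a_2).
Σ a^n = 1/(1 − a) = -1/447;  first 3 digits = (1, 1, 3)

v_7(a) = 1 ≥ 1, so the series converges in ℤ_7 to 1/(1 − a) = 1/(1 − 448) = -1/447. Expand this rational in ℤ_7: compute digits iteratively via d_i = x_i mod 7, x_{i+1} = (x_i − d_i)/7. The first 3 digits are (1, 1, 3).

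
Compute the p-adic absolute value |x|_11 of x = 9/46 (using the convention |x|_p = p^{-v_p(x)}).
|9/46|_11 = 1

Step 1 — compute v_11(x) by factoring powers of 11 out of the numerator and denominator: v_11(9/46) = 0. Step 2 — apply |x|_p = p^{-v_p(x)} = 11^{0} = 1.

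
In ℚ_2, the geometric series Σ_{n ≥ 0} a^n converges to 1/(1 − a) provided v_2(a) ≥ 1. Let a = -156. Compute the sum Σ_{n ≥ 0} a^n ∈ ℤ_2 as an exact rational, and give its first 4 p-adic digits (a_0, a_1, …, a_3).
Σ a^n = 1/(1 − a) = 1/157;  first 4 digits = (1, 0, 1, 0)

v_2(a) = 2 ≥ 1, so the series converges in ℤ_2 to 1/(1 − a) = 1/(1 − (-156)) = 1/157. Expand this rational in ℤ_2: compute digits iteratively via d_i = x_i mod 2, x_{i+1} = (x_i − d_i)/2. The first 4 digits are (1, 0, 1, 0).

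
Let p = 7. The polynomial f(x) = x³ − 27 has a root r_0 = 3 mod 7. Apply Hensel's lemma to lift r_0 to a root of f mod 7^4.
r_3 = 3 (mod 2401)

Hensel: r_{i+1} = r_i − f(r_i)/f′(r_i) mod 7^{i+2}, where f′(x) = 3x². Iterate:
  r_0 = 3 (mod 7)
  r_1 = 3 (mod 49)
  r_2 = 3 (mod 343)
  r_3 = 3 (mod 2401)
Final: r = 3 with f(r) ≡ 0 mod 7^4.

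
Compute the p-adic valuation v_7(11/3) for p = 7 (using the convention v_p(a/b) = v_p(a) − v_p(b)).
v_7(11/3) = 0

Factor powers of 7 from the numerator and denominator of the reduced fraction: 11 = 7^0 · 11 and 3 = 7^0 · 3. Apply v_p(a/b) = v_p(a) − v_p(b): v_7(11/3) = 0 − 0 = 0.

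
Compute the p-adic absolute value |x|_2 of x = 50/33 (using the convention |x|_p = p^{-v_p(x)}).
|50/33|_2 = 1/2

Step 1 — compute v_2(x) by factoring powers of 2 out of the numerator and denominator: v_2(50/33) = 1. Step 2 — apply |x|_p = p^{-v_p(x)} = 2^{-1} = 1/2.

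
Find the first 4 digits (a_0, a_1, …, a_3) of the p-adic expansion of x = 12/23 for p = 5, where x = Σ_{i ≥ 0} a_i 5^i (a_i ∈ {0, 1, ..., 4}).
(a_0, …, a_3) = (4, 3, 1, 4)

v_5(12/23) = 0 (numerator and denominator both coprime to 5), so x ∈ ℤ_5^×. Compute digits iteratively via a_i = x_i mod 5, x_{i+1} = (x_i − a_i)/5, with x_0 = x:
  x_0 = 12/23;  a_0 = 4;  x_1 = (x_0 − 4)/5 = -16/23
  x_1 = -16/23;  a_1 = 3;  x_2 = (x_1 − 3)/5 = -17/23
  x_2 = -17/23;  a_2 = 1;  x_3 = (x_2 − 1)/5 = -8/23
  x_3 = -8/23;  a_3 = 4;  x_4 = (x_3 − 4)/5 = -20/23
Digits: (4, 3, 1, 4).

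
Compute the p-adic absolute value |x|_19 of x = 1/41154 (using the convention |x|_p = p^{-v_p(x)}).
|1/41154|_19 = 6859

Step 1 — compute v_19(x) by factoring powers of 19 out of the numerator and denominator: v_19(1/41154) = -3. Step 2 — apply |x|_p = p^{-v_p(x)} = 19^{3} = 6859.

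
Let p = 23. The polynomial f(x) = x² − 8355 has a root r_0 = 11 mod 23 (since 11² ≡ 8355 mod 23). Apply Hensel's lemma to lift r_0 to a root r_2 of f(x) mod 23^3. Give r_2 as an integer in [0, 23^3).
r_2 = 1299 (mod 12167)

Hensel's recurrence: r_{i+1} = r_i − f(r_i)·(f′(r_i))^{-1} mod 23^{i+2}, with f′(x) = 2x. Iterate:
  r_0 = 11 (mod 23)
  r_1 = 241 (mod 529)
  r_2 = 1299 (mod 12167)
Final: r_2 = 1299, and one checks f(r_2) ≡ 0 mod 23^3.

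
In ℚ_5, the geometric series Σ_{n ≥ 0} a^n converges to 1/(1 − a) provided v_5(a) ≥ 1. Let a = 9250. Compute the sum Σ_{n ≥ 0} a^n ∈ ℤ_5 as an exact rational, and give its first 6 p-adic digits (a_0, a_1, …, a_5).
Σ a^n = 1/(1 − a) = -1/9249;  first 6 digits = (1, 0, 0, 4, 4, 2)

v_5(a) = 3 ≥ 1, so the series converges in ℤ_5 to 1/(1 − a) = 1/(1 − 9250) = -1/9249. Expand this rational in ℤ_5: compute digits iteratively via d_i = x_i mod 5, x_{i+1} = (x_i − d_i)/5. The first 6 digits are (1, 0, 0, 4, 4, 2).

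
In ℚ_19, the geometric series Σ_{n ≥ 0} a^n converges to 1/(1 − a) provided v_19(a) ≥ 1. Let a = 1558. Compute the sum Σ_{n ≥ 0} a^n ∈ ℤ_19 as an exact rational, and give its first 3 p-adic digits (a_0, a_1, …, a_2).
Σ a^n = 1/(1 − a) = -1/1557;  first 3 digits = (1, 6, 2)

v_19(a) = 1 ≥ 1, so the series converges in ℤ_19 to 1/(1 − a) = 1/(1 − 1558) = -1/1557. Expand this rational in ℤ_19: compute digits iteratively via d_i = x_i mod 19, x_{i+1} = (x_i − d_i)/19. The first 3 digits are (1, 6, 2).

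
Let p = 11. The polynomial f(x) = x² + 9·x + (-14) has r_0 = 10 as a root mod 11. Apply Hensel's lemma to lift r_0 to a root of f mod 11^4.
r_3 = 901 (mod 14641)

Hensel: r_{i+1} = r_i − f(r_i)·(f′(r_i))^{-1} mod 11^{i+2}, f′(x) = 2x + 9. Iterate:
  r_0 = 10 (mod 11)
  r_1 = 54 (mod 121)
  r_2 = 901 (mod 1331)
  r_3 = 901 (mod 14641)
Final: r = 901 satisfies f(r) ≡ 0 mod 11^4.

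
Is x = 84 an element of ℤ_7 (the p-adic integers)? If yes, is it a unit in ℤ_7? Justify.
x ∈ ℤ_7 but not a unit; v_7(x) = 1 > 0

ℤ_7 = {x ∈ ℚ_7 : v_7(x) ≥ 0} and ℤ_7^× = {x ∈ ℤ_7 : v_7(x) = 0}. Here v_7(84) = v_7(num) − v_7(den) = 1; compare against these criteria.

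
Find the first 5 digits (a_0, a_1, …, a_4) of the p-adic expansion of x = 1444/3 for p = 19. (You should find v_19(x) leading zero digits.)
(a_0, …, a_4) = (0, 0, 14, 12, 12)

v_19(1444/3) = 2, so a_0 = ... = a_1 = 0. Factor out: x = 19^2 · u with u = 4/3 a unit in ℤ_19. Expand u iteratively via a_{v+i} = u_i mod 19, u_{i+1} = (u_i − a_{v+i})/19:
  u_0 = 4/3;  a_2 = 14;  u_1 = (u_0 − 14)/19 = -2/3
  u_1 = -2/3;  a_3 = 12;  u_2 = (u_1 − 12)/19 = -2/3
  u_2 = -2/3;  a_4 = 12;  u_3 = (u_2 − 12)/19 = -2/3
Digits: (0, 0, 14, 12, 12).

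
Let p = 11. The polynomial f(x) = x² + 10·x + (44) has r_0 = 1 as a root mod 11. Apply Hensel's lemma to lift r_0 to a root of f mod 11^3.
r_2 = 188 (mod 1331)

Hensel: r_{i+1} = r_i − f(r_i)·(f′(r_i))^{-1} mod 11^{i+2}, f′(x) = 2x + 10. Iterate:
  r_0 = 1 (mod 11)
  r_1 = 67 (mod 121)
  r_2 = 188 (mod 1331)
Final: r = 188 satisfies f(r) ≡ 0 mod 11^3.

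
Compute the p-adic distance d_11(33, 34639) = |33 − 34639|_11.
d_11(33, 34639) = 1/1331

Step 1 — x − y = 33 − 34639 = -34606. Step 2 — v_11(-34606) = 3 (factor: -34606 = −(11^3 · 26); the sign does not affect v_p). Step 3 — |x − y|_11 = 11^{-3} = 1/1331.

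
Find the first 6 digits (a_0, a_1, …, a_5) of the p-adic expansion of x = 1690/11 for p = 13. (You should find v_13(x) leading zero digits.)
(a_0, …, a_5) = (0, 0, 8, 3, 8, 10)

v_13(1690/11) = 2, so a_0 = ... = a_1 = 0. Factor out: x = 13^2 · u with u = 10/11 a unit in ℤ_13. Expand u iteratively via a_{v+i} = u_i mod 13, u_{i+1} = (u_i − a_{v+i})/13:
  u_0 = 10/11;  a_2 = 8;  u_1 = (u_0 − 8)/13 = -6/11
  u_1 = -6/11;  a_3 = 3;  u_2 = (u_1 − 3)/13 = -3/11
  u_2 = -3/11;  a_4 = 8;  u_3 = (u_2 − 8)/13 = -7/11
  u_3 = -7/11;  a_5 = 10;  u_4 = (u_3 − 10)/13 = -9/11
Digits: (0, 0, 8, 3, 8, 10).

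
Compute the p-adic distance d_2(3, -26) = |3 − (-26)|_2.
d_2(3, -26) = 1

Step 1 — x − y = 3 − (-26) = 29. Step 2 — v_2(29) = 0 (factor: 29 = (2^0 · 29); the sign does not affect v_p). Step 3 — |x − y|_2 = 2^{0} = 1.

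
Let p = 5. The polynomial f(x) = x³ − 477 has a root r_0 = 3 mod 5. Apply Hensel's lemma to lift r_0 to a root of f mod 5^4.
r_3 = 228 (mod 625)

Hensel: r_{i+1} = r_i − f(r_i)/f′(r_i) mod 5^{i+2}, where f′(x) = 3x². Iterate:
  r_0 = 3 (mod 5)
  r_1 = 3 (mod 25)
  r_2 = 103 (mod 125)
  r_3 = 228 (mod 625)
Final: r = 228 with f(r) ≡ 0 mod 5^4.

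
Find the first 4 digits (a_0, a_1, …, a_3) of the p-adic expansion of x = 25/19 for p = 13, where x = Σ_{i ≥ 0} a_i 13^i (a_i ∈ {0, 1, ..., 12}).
(a_0, …, a_3) = (2, 2, 6, 5)

v_13(25/19) = 0 (numerator and denominator both coprime to 13), so x ∈ ℤ_13^×. Compute digits iteratively via a_i = x_i mod 13, x_{i+1} = (x_i − a_i)/13, with x_0 = x:
  x_0 = 25/19;  a_0 = 2;  x_1 = (x_0 − 2)/13 = -1/19
  x_1 = -1/19;  a_1 = 2;  x_2 = (x_1 − 2)/13 = -3/19
  x_2 = -3/19;  a_2 = 6;  x_3 = (x_2 − 6)/13 = -9/19
  x_3 = -9/19;  a_3 = 5;  x_4 = (x_3 − 5)/13 = -8/19
Digits: (2, 2, 6, 5).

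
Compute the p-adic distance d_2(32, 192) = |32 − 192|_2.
d_2(32, 192) = 1/32

Step 1 — x − y = 32 − 192 = -160. Step 2 — v_2(-160) = 5 (factor: -160 = −(2^5 · 5); the sign does not affect v_p). Step 3 — |x − y|_2 = 2^{-5} = 1/32.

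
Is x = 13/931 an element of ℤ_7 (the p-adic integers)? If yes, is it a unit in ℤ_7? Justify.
x ∉ ℤ_7 (v_7(x) = -2 < 0)

ℤ_7 = {x ∈ ℚ_7 : v_7(x) ≥ 0} and ℤ_7^× = {x ∈ ℤ_7 : v_7(x) = 0}. Here v_7(13/931) = v_7(num) − v_7(den) = -2; compare against these criteria.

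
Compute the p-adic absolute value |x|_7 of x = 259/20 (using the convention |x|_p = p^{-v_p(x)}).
|259/20|_7 = 1/7

Step 1 — compute v_7(x) by factoring powers of 7 out of the numerator and denominator: v_7(259/20) = 1. Step 2 — apply |x|_p = p^{-v_p(x)} = 7^{-1} = 1/7.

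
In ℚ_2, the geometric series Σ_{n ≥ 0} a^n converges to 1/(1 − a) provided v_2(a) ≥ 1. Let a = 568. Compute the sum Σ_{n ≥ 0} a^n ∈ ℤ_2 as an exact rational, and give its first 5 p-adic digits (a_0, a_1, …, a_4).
Σ a^n = 1/(1 − a) = -1/567;  first 5 digits = (1, 0, 0, 1, 1)

v_2(a) = 3 ≥ 1, so the series converges in ℤ_2 to 1/(1 − a) = 1/(1 − 568) = -1/567. Expand this rational in ℤ_2: compute digits iteratively via d_i = x_i mod 2, x_{i+1} = (x_i − d_i)/2. The first 5 digits are (1, 0, 0, 1, 1).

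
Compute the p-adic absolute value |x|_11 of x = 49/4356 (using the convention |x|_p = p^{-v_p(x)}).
|49/4356|_11 = 121

Step 1 — compute v_11(x) by factoring powers of 11 out of the numerator and denominator: v_11(49/4356) = -2. Step 2 — apply |x|_p = p^{-v_p(x)} = 11^{2} = 121.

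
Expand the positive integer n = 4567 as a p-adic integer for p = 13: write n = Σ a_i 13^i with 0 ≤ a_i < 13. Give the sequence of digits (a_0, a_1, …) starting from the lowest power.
(a_0, a_1, …) = (4, 0, 1, 2)

Repeated division by 13 gives the digits low-to-high: 4567 = 4 + 1·13^2 + 2·13^3. Digit sequence: (4, 0, 1, 2).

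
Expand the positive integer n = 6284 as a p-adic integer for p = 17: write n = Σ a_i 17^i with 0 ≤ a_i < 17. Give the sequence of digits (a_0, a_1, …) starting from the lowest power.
(a_0, a_1, …) = (11, 12, 4, 1)

Repeated division by 17 gives the digits low-to-high: 6284 = 11 + 12·17^1 + 4·17^2 + 1·17^3. Digit sequence: (11, 12, 4, 1).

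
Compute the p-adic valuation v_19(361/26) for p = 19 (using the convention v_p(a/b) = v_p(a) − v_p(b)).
v_19(361/26) = 2

Factor powers of 19 from the numerator and denominator of the reduced fraction: 361 = 19^2 · 1 and 26 = 19^0 · 26. Apply v_p(a/b) = v_p(a) − v_p(b): v_19(361/26) = 2 − 0 = 2.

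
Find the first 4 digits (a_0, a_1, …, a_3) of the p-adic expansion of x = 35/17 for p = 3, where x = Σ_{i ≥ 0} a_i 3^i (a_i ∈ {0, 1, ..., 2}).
(a_0, …, a_3) = (1, 0, 1, 2)

v_3(35/17) = 0 (numerator and denominator both coprime to 3), so x ∈ ℤ_3^×. Compute digits iteratively via a_i = x_i mod 3, x_{i+1} = (x_i − a_i)/3, with x_0 = x:
  x_0 = 35/17;  a_0 = 1;  x_1 = (x_0 − 1)/3 = 6/17
  x_1 = 6/17;  a_1 = 0;  x_2 = (x_1 − 0)/3 = 2/17
  x_2 = 2/17;  a_2 = 1;  x_3 = (x_2 − 1)/3 = -5/17
  x_3 = -5/17;  a_3 = 2;  x_4 = (x_3 − 2)/3 = -13/17
Digits: (1, 0, 1, 2).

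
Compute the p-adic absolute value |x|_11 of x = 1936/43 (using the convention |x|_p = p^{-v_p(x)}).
|1936/43|_11 = 1/121

Step 1 — compute v_11(x) by factoring powers of 11 out of the numerator and denominator: v_11(1936/43) = 2. Step 2 — apply |x|_p = p^{-v_p(x)} = 11^{-2} = 1/121.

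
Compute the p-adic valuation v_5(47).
v_5(47) = 0

v_5(n) is the largest exponent k such that 5^k divides n. Factor out: 47 = 5^0 · 47. (Sign doesn't affect v_p.) So v_5(47) = 0.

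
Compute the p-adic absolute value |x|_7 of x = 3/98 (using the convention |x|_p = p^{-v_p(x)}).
|3/98|_7 = 49

Step 1 — compute v_7(x) by factoring powers of 7 out of the numerator and denominator: v_7(3/98) = -2. Step 2 — apply |x|_p = p^{-v_p(x)} = 7^{2} = 49.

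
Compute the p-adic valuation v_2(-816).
v_2(-816) = 4

v_2(n) is the largest exponent k such that 2^k divides n. Factor out: -816 = -2^4 · 51. (Sign doesn't affect v_p.) So v_2(-816) = 4.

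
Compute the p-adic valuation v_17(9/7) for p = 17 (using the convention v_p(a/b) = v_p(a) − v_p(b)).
v_17(9/7) = 0

Factor powers of 17 from the numerator and denominator of the reduced fraction: 9 = 17^0 · 9 and 7 = 17^0 · 7. Apply v_p(a/b) = v_p(a) − v_p(b): v_17(9/7) = 0 − 0 = 0.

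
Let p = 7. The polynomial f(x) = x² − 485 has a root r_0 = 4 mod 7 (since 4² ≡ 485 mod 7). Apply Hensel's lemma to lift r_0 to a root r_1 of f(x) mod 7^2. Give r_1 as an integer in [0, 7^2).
r_1 = 32 (mod 49)

Hensel's recurrence: r_{i+1} = r_i − f(r_i)·(f′(r_i))^{-1} mod 7^{i+2}, with f′(x) = 2x. Iterate:
  r_0 = 4 (mod 7)
  r_1 = 32 (mod 49)
Final: r_1 = 32, and one checks f(r_1) ≡ 0 mod 7^2.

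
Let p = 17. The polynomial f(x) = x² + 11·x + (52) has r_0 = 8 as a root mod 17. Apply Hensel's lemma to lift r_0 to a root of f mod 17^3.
r_2 = 1317 (mod 4913)

Hensel: r_{i+1} = r_i − f(r_i)·(f′(r_i))^{-1} mod 17^{i+2}, f′(x) = 2x + 11. Iterate:
  r_0 = 8 (mod 17)
  r_1 = 161 (mod 289)
  r_2 = 1317 (mod 4913)
Final: r = 1317 satisfies f(r) ≡ 0 mod 17^3.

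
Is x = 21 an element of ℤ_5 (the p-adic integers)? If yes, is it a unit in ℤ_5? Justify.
x ∈ ℤ_5^× (unit); v_5(x) = 0

ℤ_5 = {x ∈ ℚ_5 : v_5(x) ≥ 0} and ℤ_5^× = {x ∈ ℤ_5 : v_5(x) = 0}. Here v_5(21) = v_5(num) − v_5(den) = 0; compare against these criteria.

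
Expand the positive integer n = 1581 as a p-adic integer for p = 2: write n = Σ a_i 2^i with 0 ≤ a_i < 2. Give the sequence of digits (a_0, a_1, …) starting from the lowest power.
(a_0, a_1, …) = (1, 0, 1, 1, 0, 1, 0, 0, 0, 1, 1)

Repeated division by 2 gives the digits low-to-high: 1581 = 1 + 1·2^2 + 1·2^3 + 1·2^5 + 1·2^9 + 1·2^10. Digit sequence: (1, 0, 1, 1, 0, 1, 0, 0, 0, 1, 1).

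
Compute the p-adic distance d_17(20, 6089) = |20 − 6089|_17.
d_17(20, 6089) = 1/289

Step 1 — x − y = 20 − 6089 = -6069. Step 2 — v_17(-6069) = 2 (factor: -6069 = −(17^2 · 21); the sign does not affect v_p). Step 3 — |x − y|_17 = 17^{-2} = 1/289.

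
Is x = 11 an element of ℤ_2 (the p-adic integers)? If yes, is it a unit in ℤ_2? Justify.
x ∈ ℤ_2^× (unit); v_2(x) = 0

ℤ_2 = {x ∈ ℚ_2 : v_2(x) ≥ 0} and ℤ_2^× = {x ∈ ℤ_2 : v_2(x) = 0}. Here v_2(11) = v_2(num) − v_2(den) = 0; compare against these criteria.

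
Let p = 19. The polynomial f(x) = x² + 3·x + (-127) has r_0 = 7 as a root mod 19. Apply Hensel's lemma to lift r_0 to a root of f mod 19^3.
r_2 = 2686 (mod 6859)

Hensel: r_{i+1} = r_i − f(r_i)·(f′(r_i))^{-1} mod 19^{i+2}, f′(x) = 2x + 3. Iterate:
  r_0 = 7 (mod 19)
  r_1 = 159 (mod 361)
  r_2 = 2686 (mod 6859)
Final: r = 2686 satisfies f(r) ≡ 0 mod 19^3.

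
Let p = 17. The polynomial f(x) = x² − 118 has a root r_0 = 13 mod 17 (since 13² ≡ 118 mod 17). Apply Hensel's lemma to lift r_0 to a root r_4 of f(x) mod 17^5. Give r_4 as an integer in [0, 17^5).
r_4 = 259433 (mod 1419857)

Hensel's recurrence: r_{i+1} = r_i − f(r_i)·(f′(r_i))^{-1} mod 17^{i+2}, with f′(x) = 2x. Iterate:
  r_0 = 13 (mod 17)
  r_1 = 200 (mod 289)
  r_2 = 3957 (mod 4913)
  r_3 = 8870 (mod 83521)
  r_4 = 259433 (mod 1419857)
Final: r_4 = 259433, and one checks f(r_4) ≡ 0 mod 17^5.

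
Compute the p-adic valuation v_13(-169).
v_13(-169) = 2

v_13(n) is the largest exponent k such that 13^k divides n. Factor out: -169 = -13^2 · 1. (Sign doesn't affect v_p.) So v_13(-169) = 2.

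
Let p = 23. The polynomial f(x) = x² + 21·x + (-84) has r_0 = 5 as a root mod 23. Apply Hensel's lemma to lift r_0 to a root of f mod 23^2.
r_1 = 396 (mod 529)

Hensel: r_{i+1} = r_i − f(r_i)·(f′(r_i))^{-1} mod 23^{i+2}, f′(x) = 2x + 21. Iterate:
  r_0 = 5 (mod 23)
  r_1 = 396 (mod 529)
Final: r = 396 satisfies f(r) ≡ 0 mod 23^2.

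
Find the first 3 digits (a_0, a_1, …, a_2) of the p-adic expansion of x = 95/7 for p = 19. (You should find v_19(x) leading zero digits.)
(a_0, …, a_2) = (0, 17, 10)

v_19(95/7) = 1, so a_0 = ... = a_0 = 0. Factor out: x = 19^1 · u with u = 5/7 a unit in ℤ_19. Expand u iteratively via a_{v+i} = u_i mod 19, u_{i+1} = (u_i − a_{v+i})/19:
  u_0 = 5/7;  a_1 = 17;  u_1 = (u_0 − 17)/19 = -6/7
  u_1 = -6/7;  a_2 = 10;  u_2 = (u_1 − 10)/19 = -4/7
Digits: (0, 17, 10).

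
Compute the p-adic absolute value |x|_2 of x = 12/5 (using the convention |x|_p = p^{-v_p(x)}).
|12/5|_2 = 1/4

Step 1 — compute v_2(x) by factoring powers of 2 out of the numerator and denominator: v_2(12/5) = 2. Step 2 — apply |x|_p = p^{-v_p(x)} = 2^{-2} = 1/4.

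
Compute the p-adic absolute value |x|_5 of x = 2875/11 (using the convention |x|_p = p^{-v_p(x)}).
|2875/11|_5 = 1/125

Step 1 — compute v_5(x) by factoring powers of 5 out of the numerator and denominator: v_5(2875/11) = 3. Step 2 — apply |x|_p = p^{-v_p(x)} = 5^{-3} = 1/125.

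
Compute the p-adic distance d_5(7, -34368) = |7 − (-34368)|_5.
d_5(7, -34368) = 1/3125

Step 1 — x − y = 7 − (-34368) = 34375. Step 2 — v_5(34375) = 5 (factor: 34375 = (5^5 · 11); the sign does not affect v_p). Step 3 — |x − y|_5 = 5^{-5} = 1/3125.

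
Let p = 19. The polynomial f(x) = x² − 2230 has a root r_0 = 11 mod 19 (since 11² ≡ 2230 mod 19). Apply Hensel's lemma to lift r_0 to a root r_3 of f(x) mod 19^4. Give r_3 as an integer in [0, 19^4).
r_3 = 48727 (mod 130321)

Hensel's recurrence: r_{i+1} = r_i − f(r_i)·(f′(r_i))^{-1} mod 19^{i+2}, with f′(x) = 2x. Iterate:
  r_0 = 11 (mod 19)
  r_1 = 353 (mod 361)
  r_2 = 714 (mod 6859)
  r_3 = 48727 (mod 130321)
Final: r_3 = 48727, and one checks f(r_3) ≡ 0 mod 19^4.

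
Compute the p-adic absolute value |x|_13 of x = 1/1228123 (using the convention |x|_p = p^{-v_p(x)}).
|1/1228123|_13 = 28561

Step 1 — compute v_13(x) by factoring powers of 13 out of the numerator and denominator: v_13(1/1228123) = -4. Step 2 — apply |x|_p = p^{-v_p(x)} = 13^{4} = 28561.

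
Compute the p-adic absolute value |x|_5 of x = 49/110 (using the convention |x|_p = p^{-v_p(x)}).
|49/110|_5 = 5

Step 1 — compute v_5(x) by factoring powers of 5 out of the numerator and denominator: v_5(49/110) = -1. Step 2 — apply |x|_p = p^{-v_p(x)} = 5^{1} = 5.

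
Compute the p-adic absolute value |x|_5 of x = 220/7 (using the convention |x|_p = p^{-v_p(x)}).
|220/7|_5 = 1/5

Step 1 — compute v_5(x) by factoring powers of 5 out of the numerator and denominator: v_5(220/7) = 1. Step 2 — apply |x|_p = p^{-v_p(x)} = 5^{-1} = 1/5.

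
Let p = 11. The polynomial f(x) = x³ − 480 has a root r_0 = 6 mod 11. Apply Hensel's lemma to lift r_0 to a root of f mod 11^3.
r_2 = 358 (mod 1331)

Hensel: r_{i+1} = r_i − f(r_i)/f′(r_i) mod 11^{i+2}, where f′(x) = 3x². Iterate:
  r_0 = 6 (mod 11)
  r_1 = 116 (mod 121)
  r_2 = 358 (mod 1331)
Final: r = 358 with f(r) ≡ 0 mod 11^3.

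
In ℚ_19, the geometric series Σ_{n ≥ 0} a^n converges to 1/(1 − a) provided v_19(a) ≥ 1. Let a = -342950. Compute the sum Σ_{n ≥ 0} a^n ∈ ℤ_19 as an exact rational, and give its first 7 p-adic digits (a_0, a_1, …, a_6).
Σ a^n = 1/(1 − a) = 1/342951;  first 7 digits = (1, 0, 0, 7, 16, 18, 10)

v_19(a) = 3 ≥ 1, so the series converges in ℤ_19 to 1/(1 − a) = 1/(1 − (-342950)) = 1/342951. Expand this rational in ℤ_19: compute digits iteratively via d_i = x_i mod 19, x_{i+1} = (x_i − d_i)/19. The first 7 digits are (1, 0, 0, 7, 16, 18, 10).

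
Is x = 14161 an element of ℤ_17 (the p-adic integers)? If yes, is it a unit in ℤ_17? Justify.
x ∈ ℤ_17 but not a unit; v_17(x) = 2 > 0

ℤ_17 = {x ∈ ℚ_17 : v_17(x) ≥ 0} and ℤ_17^× = {x ∈ ℤ_17 : v_17(x) = 0}. Here v_17(14161) = v_17(num) − v_17(den) = 2; compare against these criteria.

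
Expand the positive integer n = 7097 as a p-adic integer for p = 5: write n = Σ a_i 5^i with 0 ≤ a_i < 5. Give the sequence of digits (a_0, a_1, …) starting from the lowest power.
(a_0, a_1, …) = (2, 4, 3, 1, 1, 2)

Repeated division by 5 gives the digits low-to-high: 7097 = 2 + 4·5^1 + 3·5^2 + 1·5^3 + 1·5^4 + 2·5^5. Digit sequence: (2, 4, 3, 1, 1, 2).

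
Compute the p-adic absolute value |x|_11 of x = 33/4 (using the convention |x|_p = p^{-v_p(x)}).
|33/4|_11 = 1/11

Step 1 — compute v_11(x) by factoring powers of 11 out of the numerator and denominator: v_11(33/4) = 1. Step 2 — apply |x|_p = p^{-v_p(x)} = 11^{-1} = 1/11.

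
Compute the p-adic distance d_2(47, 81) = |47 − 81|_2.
d_2(47, 81) = 1/2

Step 1 — x − y = 47 − 81 = -34. Step 2 — v_2(-34) = 1 (factor: -34 = −(2^1 · 17); the sign does not affect v_p). Step 3 — |x − y|_2 = 2^{-1} = 1/2.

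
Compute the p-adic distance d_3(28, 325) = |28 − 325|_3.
d_3(28, 325) = 1/27

Step 1 — x − y = 28 − 325 = -297. Step 2 — v_3(-297) = 3 (factor: -297 = −(3^3 · 11); the sign does not affect v_p). Step 3 — |x − y|_3 = 3^{-3} = 1/27.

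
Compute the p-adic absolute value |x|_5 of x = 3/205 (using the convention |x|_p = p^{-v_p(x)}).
|3/205|_5 = 5

Step 1 — compute v_5(x) by factoring powers of 5 out of the numerator and denominator: v_5(3/205) = -1. Step 2 — apply |x|_p = p^{-v_p(x)} = 5^{1} = 5.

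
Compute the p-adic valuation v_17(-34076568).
v_17(-34076568) = 5

v_17(n) is the largest exponent k such that 17^k divides n. Factor out: -34076568 = -17^5 · 24. (Sign doesn't affect v_p.) So v_17(-34076568) = 5.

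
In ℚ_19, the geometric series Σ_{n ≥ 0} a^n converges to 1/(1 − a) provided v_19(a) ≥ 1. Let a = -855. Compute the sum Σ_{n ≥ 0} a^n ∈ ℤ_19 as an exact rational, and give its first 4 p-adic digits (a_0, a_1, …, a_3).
Σ a^n = 1/(1 − a) = 1/856;  first 4 digits = (1, 12, 8, 10)

v_19(a) = 1 ≥ 1, so the series converges in ℤ_19 to 1/(1 − a) = 1/(1 − (-855)) = 1/856. Expand this rational in ℤ_19: compute digits iteratively via d_i = x_i mod 19, x_{i+1} = (x_i − d_i)/19. The first 4 digits are (1, 12, 8, 10).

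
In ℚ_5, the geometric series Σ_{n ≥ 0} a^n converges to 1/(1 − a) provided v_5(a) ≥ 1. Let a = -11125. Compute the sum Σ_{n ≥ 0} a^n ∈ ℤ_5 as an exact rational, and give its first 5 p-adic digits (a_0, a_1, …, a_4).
Σ a^n = 1/(1 − a) = 1/11126;  first 5 digits = (1, 0, 0, 1, 2)

v_5(a) = 3 ≥ 1, so the series converges in ℤ_5 to 1/(1 − a) = 1/(1 − (-11125)) = 1/11126. Expand this rational in ℤ_5: compute digits iteratively via d_i = x_i mod 5, x_{i+1} = (x_i − d_i)/5. The first 5 digits are (1, 0, 0, 1, 2).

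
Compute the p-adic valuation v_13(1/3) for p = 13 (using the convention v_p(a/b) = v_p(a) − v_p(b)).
v_13(1/3) = 0

Factor powers of 13 from the numerator and denominator of the reduced fraction: 1 = 13^0 · 1 and 3 = 13^0 · 3. Apply v_p(a/b) = v_p(a) − v_p(b): v_13(1/3) = 0 − 0 = 0.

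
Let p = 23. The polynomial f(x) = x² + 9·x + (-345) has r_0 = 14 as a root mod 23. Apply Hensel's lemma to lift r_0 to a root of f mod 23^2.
r_1 = 129 (mod 529)

Hensel: r_{i+1} = r_i − f(r_i)·(f′(r_i))^{-1} mod 23^{i+2}, f′(x) = 2x + 9. Iterate:
  r_0 = 14 (mod 23)
  r_1 = 129 (mod 529)
Final: r = 129 satisfies f(r) ≡ 0 mod 23^2.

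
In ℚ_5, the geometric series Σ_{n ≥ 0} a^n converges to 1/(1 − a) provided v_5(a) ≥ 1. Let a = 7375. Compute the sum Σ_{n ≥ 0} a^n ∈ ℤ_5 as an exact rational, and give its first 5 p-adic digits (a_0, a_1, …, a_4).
Σ a^n = 1/(1 − a) = -1/7374;  first 5 digits = (1, 0, 0, 4, 1)

v_5(a) = 3 ≥ 1, so the series converges in ℤ_5 to 1/(1 − a) = 1/(1 − 7375) = -1/7374. Expand this rational in ℤ_5: compute digits iteratively via d_i = x_i mod 5, x_{i+1} = (x_i − d_i)/5. The first 5 digits are (1, 0, 0, 4, 1).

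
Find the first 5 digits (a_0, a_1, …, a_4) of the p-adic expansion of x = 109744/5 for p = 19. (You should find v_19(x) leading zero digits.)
(a_0, …, a_4) = (0, 0, 0, 7, 15)

v_19(109744/5) = 3, so a_0 = ... = a_2 = 0. Factor out: x = 19^3 · u with u = 16/5 a unit in ℤ_19. Expand u iteratively via a_{v+i} = u_i mod 19, u_{i+1} = (u_i − a_{v+i})/19:
  u_0 = 16/5;  a_3 = 7;  u_1 = (u_0 − 7)/19 = -1/5
  u_1 = -1/5;  a_4 = 15;  u_2 = (u_1 − 15)/19 = -4/5
Digits: (0, 0, 0, 7, 15).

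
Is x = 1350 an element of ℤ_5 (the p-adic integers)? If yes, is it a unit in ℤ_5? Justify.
x ∈ ℤ_5 but not a unit; v_5(x) = 2 > 0

ℤ_5 = {x ∈ ℚ_5 : v_5(x) ≥ 0} and ℤ_5^× = {x ∈ ℤ_5 : v_5(x) = 0}. Here v_5(1350) = v_5(num) − v_5(den) = 2; compare against these criteria.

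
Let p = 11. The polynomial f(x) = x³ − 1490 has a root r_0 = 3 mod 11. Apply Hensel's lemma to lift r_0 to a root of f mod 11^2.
r_1 = 102 (mod 121)

Hensel: r_{i+1} = r_i − f(r_i)/f′(r_i) mod 11^{i+2}, where f′(x) = 3x². Iterate:
  r_0 = 3 (mod 11)
  r_1 = 102 (mod 121)
Final: r = 102 with f(r) ≡ 0 mod 11^2.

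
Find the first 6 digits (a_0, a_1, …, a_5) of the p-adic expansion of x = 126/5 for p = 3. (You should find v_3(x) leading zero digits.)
(a_0, …, a_5) = (0, 0, 1, 0, 2, 0)

v_3(126/5) = 2, so a_0 = ... = a_1 = 0. Factor out: x = 3^2 · u with u = 14/5 a unit in ℤ_3. Expand u iteratively via a_{v+i} = u_i mod 3, u_{i+1} = (u_i − a_{v+i})/3:
  u_0 = 14/5;  a_2 = 1;  u_1 = (u_0 − 1)/3 = 3/5
  u_1 = 3/5;  a_3 = 0;  u_2 = (u_1 − 0)/3 = 1/5
  u_2 = 1/5;  a_4 = 2;  u_3 = (u_2 − 2)/3 = -3/5
  u_3 = -3/5;  a_5 = 0;  u_4 = (u_3 − 0)/3 = -1/5
Digits: (0, 0, 1, 0, 2, 0).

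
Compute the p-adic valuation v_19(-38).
v_19(-38) = 1

v_19(n) is the largest exponent k such that 19^k divides n. Factor out: -38 = -19^1 · 2. (Sign doesn't affect v_p.) So v_19(-38) = 1.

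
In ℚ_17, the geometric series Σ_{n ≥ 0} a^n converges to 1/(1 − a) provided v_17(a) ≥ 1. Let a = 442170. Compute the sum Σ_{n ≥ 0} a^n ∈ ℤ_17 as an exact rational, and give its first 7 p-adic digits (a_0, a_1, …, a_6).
Σ a^n = 1/(1 − a) = -1/442169;  first 7 digits = (1, 0, 0, 5, 5, 0, 8)

v_17(a) = 3 ≥ 1, so the series converges in ℤ_17 to 1/(1 − a) = 1/(1 − 442170) = -1/442169. Expand this rational in ℤ_17: compute digits iteratively via d_i = x_i mod 17, x_{i+1} = (x_i − d_i)/17. The first 7 digits are (1, 0, 0, 5, 5, 0, 8).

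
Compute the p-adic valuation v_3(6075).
v_3(6075) = 5

v_3(n) is the largest exponent k such that 3^k divides n. Factor out: 6075 = 3^5 · 25. (Sign doesn't affect v_p.) So v_3(6075) = 5.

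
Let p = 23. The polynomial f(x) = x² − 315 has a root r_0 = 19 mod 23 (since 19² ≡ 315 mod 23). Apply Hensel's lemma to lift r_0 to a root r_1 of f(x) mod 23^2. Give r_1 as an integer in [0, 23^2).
r_1 = 157 (mod 529)

Hensel's recurrence: r_{i+1} = r_i − f(r_i)·(f′(r_i))^{-1} mod 23^{i+2}, with f′(x) = 2x. Iterate:
  r_0 = 19 (mod 23)
  r_1 = 157 (mod 529)
Final: r_1 = 157, and one checks f(r_1) ≡ 0 mod 23^2.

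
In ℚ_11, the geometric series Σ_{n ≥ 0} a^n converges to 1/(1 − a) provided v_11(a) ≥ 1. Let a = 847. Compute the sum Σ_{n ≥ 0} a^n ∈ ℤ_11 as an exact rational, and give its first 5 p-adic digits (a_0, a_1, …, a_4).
Σ a^n = 1/(1 − a) = -1/846;  first 5 digits = (1, 0, 7, 0, 5)

v_11(a) = 2 ≥ 1, so the series converges in ℤ_11 to 1/(1 − a) = 1/(1 − 847) = -1/846. Expand this rational in ℤ_11: compute digits iteratively via d_i = x_i mod 11, x_{i+1} = (x_i − d_i)/11. The first 5 digits are (1, 0, 7, 0, 5).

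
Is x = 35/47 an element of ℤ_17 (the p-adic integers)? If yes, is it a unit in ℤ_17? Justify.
x ∈ ℤ_17^× (unit); v_17(x) = 0

ℤ_17 = {x ∈ ℚ_17 : v_17(x) ≥ 0} and ℤ_17^× = {x ∈ ℤ_17 : v_17(x) = 0}. Here v_17(35/47) = v_17(num) − v_17(den) = 0; compare against these criteria.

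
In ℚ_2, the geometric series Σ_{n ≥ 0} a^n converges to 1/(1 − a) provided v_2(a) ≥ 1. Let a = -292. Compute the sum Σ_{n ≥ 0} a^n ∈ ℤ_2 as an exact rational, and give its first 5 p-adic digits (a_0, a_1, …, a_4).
Σ a^n = 1/(1 − a) = 1/293;  first 5 digits = (1, 0, 1, 1, 0)

v_2(a) = 2 ≥ 1, so the series converges in ℤ_2 to 1/(1 − a) = 1/(1 − (-292)) = 1/293. Expand this rational in ℤ_2: compute digits iteratively via d_i = x_i mod 2, x_{i+1} = (x_i − d_i)/2. The first 5 digits are (1, 0, 1, 1, 0).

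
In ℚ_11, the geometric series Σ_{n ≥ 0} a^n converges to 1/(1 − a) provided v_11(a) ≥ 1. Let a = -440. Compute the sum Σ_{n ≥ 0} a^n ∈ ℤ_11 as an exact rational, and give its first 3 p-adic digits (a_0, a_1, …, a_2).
Σ a^n = 1/(1 − a) = 1/441;  first 3 digits = (1, 4, 1)

v_11(a) = 1 ≥ 1, so the series converges in ℤ_11 to 1/(1 − a) = 1/(1 − (-440)) = 1/441. Expand this rational in ℤ_11: compute digits iteratively via d_i = x_i mod 11, x_{i+1} = (x_i − d_i)/11. The first 3 digits are (1, 4, 1).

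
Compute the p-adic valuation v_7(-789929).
v_7(-789929) = 5

v_7(n) is the largest exponent k such that 7^k divides n. Factor out: -789929 = -7^5 · 47. (Sign doesn't affect v_p.) So v_7(-789929) = 5.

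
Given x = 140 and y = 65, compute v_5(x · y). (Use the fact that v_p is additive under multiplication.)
v_5(9100) = 2

v_p(x) = 1 (factor: 140 = 5^1 · 28); v_p(y) = 1 (factor: 65 = 5^1 · 13). Additivity: v_p(xy) = v_p(x) + v_p(y) = 1 + 1 = 2. (Direct check: xy = 9100 = 5^2 · (364).)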